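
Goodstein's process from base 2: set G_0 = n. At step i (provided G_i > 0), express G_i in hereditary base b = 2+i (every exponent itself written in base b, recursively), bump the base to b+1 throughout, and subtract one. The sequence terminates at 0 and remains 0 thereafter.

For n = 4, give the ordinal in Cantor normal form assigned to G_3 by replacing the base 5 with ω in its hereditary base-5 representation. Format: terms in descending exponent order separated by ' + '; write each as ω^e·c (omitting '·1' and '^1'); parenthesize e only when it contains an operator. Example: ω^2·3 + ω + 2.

[0] 4 ≡ 2^2 (base 2). Lift 3: 27. −1: 26.
[1] 26 ≡ 2·3^2 + 2·3 + 2 (base 3). Lift 4: 42. −1: 41.
[2] 41 ≡ 2·4^2 + 2·4 + 1 (base 4). Lift 5: 61. −1: 60.
[3] 60 ≡ 2·5^2 + 2·5 (base 5). Lift 6: 84. −1: 83.

ω^2·2 + ω·2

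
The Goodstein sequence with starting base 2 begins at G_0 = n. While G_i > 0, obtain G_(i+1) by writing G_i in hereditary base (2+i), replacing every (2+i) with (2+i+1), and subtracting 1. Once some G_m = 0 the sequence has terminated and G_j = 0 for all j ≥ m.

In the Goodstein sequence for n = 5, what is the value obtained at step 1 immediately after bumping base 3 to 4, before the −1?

i=0: 5 = 2^2 + 1 (b=2); 2→3: 3^3 + 1 = 28; 28−1 = 27
i=1: 27 = 3^3 (b=3); 3→4: 4^4 = 256; 256−1 = 255

256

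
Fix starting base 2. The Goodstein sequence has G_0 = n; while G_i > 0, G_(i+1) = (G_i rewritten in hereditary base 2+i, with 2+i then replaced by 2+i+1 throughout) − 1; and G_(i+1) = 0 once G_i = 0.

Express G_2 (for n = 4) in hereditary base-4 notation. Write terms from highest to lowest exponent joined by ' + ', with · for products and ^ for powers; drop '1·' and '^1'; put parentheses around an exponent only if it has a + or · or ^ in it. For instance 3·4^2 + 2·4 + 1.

2·4^2 + 2·4 + 1

(0) 4|_2 = 2^2 ↦ 3^3|_3 = 27 ⇒ 26
(1) 26|_3 = 2·3^2 + 2·3 + 2 ↦ 2·4^2 + 2·4 + 2|_4 = 42 ⇒ 41
(2) 41|_4 = 2·4^2 + 2·4 + 1 ↦ 2·5^2 + 2·5 + 1|_5 = 61 ⇒ 60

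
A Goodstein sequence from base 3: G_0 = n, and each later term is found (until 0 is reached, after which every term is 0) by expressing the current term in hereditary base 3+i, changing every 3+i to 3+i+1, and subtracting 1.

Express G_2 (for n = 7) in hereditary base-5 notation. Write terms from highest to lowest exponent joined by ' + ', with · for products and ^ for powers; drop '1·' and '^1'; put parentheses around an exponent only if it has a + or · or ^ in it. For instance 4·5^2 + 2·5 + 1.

[0] 7 ≡ 2·3 + 1 (base 3). Lift 4: 9. −1: 8.
[1] 8 ≡ 2·4 (base 4). Lift 5: 10. −1: 9.

5 + 4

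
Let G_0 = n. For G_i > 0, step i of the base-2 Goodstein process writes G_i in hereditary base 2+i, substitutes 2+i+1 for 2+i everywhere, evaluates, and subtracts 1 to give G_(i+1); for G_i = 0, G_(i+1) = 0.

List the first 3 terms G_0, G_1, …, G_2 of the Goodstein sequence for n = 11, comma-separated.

11, 84, 1027

G_0 = 11. HB_2(11) = 2^(2 + 1) + 2 + 1. Bump = 85. G_1 = 84.
G_1 = 84. HB_3(84) = 3^(3 + 1) + 3. Bump = 1028. G_2 = 1027.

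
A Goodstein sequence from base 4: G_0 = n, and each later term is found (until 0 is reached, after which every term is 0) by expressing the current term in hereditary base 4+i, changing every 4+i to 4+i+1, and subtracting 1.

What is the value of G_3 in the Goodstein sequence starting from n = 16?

30

16 —HB4→ 4^2 —bump→ 5^2 = 25 —(−1)→ 24
24 —HB5→ 4·5 + 4 —bump→ 4·6 + 4 = 28 —(−1)→ 27
27 —HB6→ 4·6 + 3 —bump→ 4·7 + 3 = 31 —(−1)→ 30
30 —HB7→ 4·7 + 2 —bump→ 4·8 + 2 = 34 —(−1)→ 33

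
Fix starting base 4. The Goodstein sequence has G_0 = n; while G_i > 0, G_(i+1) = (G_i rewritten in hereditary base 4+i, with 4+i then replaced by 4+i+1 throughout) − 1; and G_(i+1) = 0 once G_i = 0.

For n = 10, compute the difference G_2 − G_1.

10 —HB4→ 2·4 + 2 —bump→ 2·5 + 2 = 12 —(−1)→ 11
11 —HB5→ 2·5 + 1 —bump→ 2·6 + 1 = 13 —(−1)→ 12

1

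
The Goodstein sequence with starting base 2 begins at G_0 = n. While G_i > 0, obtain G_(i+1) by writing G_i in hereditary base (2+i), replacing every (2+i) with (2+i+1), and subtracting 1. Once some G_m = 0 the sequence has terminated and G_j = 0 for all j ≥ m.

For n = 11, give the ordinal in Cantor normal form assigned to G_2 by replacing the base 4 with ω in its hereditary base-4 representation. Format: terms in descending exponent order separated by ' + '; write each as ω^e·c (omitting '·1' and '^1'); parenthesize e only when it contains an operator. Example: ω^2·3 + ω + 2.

11 —HB2→ 2^(2 + 1) + 2 + 1 —bump→ 3^(3 + 1) + 3 + 1 = 85 —(−1)→ 84
84 —HB3→ 3^(3 + 1) + 3 —bump→ 4^(4 + 1) + 4 = 1028 —(−1)→ 1027
1027 —HB4→ 4^(4 + 1) + 3 —bump→ 5^(5 + 1) + 3 = 15628 —(−1)→ 15627

ω^(ω + 1) + 3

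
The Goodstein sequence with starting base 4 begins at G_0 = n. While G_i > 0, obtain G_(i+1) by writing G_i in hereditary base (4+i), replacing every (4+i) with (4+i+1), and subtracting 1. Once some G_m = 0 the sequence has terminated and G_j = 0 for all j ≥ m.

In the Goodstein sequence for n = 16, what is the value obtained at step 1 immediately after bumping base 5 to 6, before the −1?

(0) 16|_4 = 4^2 ↦ 5^2|_5 = 25 ⇒ 24
(1) 24|_5 = 4·5 + 4 ↦ 4·6 + 4|_6 = 28 ⇒ 27

28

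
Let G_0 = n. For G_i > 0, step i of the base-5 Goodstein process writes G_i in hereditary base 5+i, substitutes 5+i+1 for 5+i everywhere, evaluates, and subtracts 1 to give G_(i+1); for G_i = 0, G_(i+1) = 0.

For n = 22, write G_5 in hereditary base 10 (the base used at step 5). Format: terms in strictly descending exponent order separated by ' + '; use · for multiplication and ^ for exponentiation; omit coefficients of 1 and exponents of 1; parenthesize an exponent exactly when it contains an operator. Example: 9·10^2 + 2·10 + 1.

step 0: 22 = 4·5 + 2; sub 6 for 5: 4·6 + 2; = 26; G_1 = 26−1 = 25
step 1: 25 = 4·6 + 1; sub 7 for 6: 4·7 + 1; = 29; G_2 = 29−1 = 28
step 2: 28 = 4·7; sub 8 for 7: 4·8; = 32; G_3 = 32−1 = 31
step 3: 31 = 3·8 + 7; sub 9 for 8: 3·9 + 7; = 34; G_4 = 34−1 = 33
step 4: 33 = 3·9 + 6; sub 10 for 9: 3·10 + 6; = 36; G_5 = 36−1 = 35
step 5: 35 = 3·10 + 5; sub 11 for 10: 3·11 + 5; = 38; G_6 = 38−1 = 37

3·10 + 5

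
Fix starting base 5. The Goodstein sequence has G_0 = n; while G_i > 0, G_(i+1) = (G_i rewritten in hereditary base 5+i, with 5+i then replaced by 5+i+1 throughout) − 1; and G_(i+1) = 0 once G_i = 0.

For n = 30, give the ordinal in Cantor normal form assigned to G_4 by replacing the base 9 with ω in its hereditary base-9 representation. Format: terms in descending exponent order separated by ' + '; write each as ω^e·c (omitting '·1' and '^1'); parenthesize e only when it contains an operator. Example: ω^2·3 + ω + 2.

G_0 = 30. HB_5(30) = 5^2 + 5. Bump = 42. G_1 = 41.
G_1 = 41. HB_6(41) = 6^2 + 5. Bump = 54. G_2 = 53.
G_2 = 53. HB_7(53) = 7^2 + 4. Bump = 68. G_3 = 67.
G_3 = 67. HB_8(67) = 8^2 + 3. Bump = 84. G_4 = 83.

ω^2 + 2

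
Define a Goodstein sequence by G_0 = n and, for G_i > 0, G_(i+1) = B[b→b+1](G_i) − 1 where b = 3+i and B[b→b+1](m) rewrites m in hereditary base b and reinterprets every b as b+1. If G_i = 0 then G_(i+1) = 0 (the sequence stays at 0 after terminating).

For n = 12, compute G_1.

12 —HB3→ 3^2 + 3 —bump→ 4^2 + 4 = 20 —(−1)→ 19
19 —HB4→ 4^2 + 3 —bump→ 5^2 + 3 = 28 —(−1)→ 27

19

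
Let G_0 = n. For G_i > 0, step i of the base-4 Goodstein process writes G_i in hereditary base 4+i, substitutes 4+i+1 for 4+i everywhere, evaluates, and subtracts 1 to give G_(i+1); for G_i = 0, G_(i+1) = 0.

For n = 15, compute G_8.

i=0: 15 = 3·4 + 3 (b=4); 4→5: 3·5 + 3 = 18; 18−1 = 17
i=1: 17 = 3·5 + 2 (b=5); 5→6: 3·6 + 2 = 20; 20−1 = 19
i=2: 19 = 3·6 + 1 (b=6); 6→7: 3·7 + 1 = 22; 22−1 = 21
i=3: 21 = 3·7 (b=7); 7→8: 3·8 = 24; 24−1 = 23
i=4: 23 = 2·8 + 7 (b=8); 8→9: 2·9 + 7 = 25; 25−1 = 24
i=5: 24 = 2·9 + 6 (b=9); 9→10: 2·10 + 6 = 26; 26−1 = 25
i=6: 25 = 2·10 + 5 (b=10); 10→11: 2·11 + 5 = 27; 27−1 = 26
i=7: 26 = 2·11 + 4 (b=11); 11→12: 2·12 + 4 = 28; 28−1 = 27
i=8: 27 = 2·12 + 3 (b=12); 12→13: 2·13 + 3 = 29; 29−1 = 28

27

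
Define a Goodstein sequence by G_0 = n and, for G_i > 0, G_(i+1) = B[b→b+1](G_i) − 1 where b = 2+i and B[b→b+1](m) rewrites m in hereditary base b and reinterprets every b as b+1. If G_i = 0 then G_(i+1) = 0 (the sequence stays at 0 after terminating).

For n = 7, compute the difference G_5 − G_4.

776886

7 —HB2→ 2^2 + 2 + 1 —bump→ 3^3 + 3 + 1 = 31 —(−1)→ 30
30 —HB3→ 3^3 + 3 —bump→ 4^4 + 4 = 260 —(−1)→ 259
259 —HB4→ 4^4 + 3 —bump→ 5^5 + 3 = 3128 —(−1)→ 3127
3127 —HB5→ 5^5 + 2 —bump→ 6^6 + 2 = 46658 —(−1)→ 46657
46657 —HB6→ 6^6 + 1 —bump→ 7^7 + 1 = 823544 —(−1)→ 823543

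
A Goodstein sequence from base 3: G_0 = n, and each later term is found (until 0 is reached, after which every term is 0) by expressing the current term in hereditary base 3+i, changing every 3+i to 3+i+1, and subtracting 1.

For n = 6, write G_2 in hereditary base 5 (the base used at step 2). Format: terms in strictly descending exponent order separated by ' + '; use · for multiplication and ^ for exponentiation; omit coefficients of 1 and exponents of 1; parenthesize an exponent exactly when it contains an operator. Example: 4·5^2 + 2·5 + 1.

6 —HB3→ 2·3 —bump→ 2·4 = 8 —(−1)→ 7
7 —HB4→ 4 + 3 —bump→ 5 + 3 = 8 —(−1)→ 7

5 + 2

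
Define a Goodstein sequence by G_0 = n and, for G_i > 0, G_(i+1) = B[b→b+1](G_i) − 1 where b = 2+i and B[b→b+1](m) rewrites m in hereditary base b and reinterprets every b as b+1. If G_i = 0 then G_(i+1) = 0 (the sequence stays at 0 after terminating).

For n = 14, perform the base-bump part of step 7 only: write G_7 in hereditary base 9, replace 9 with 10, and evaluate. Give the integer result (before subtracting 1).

100000555552

[0] 14 ≡ 2^(2 + 1) + 2^2 + 2 (base 2). Lift 3: 111. −1: 110.
[1] 110 ≡ 3^(3 + 1) + 3^3 + 2 (base 3). Lift 4: 1282. −1: 1281.
[2] 1281 ≡ 4^(4 + 1) + 4^4 + 1 (base 4). Lift 5: 18751. −1: 18750.
[3] 18750 ≡ 5^(5 + 1) + 5^5 (base 5). Lift 6: 326592. −1: 326591.
[4] 326591 ≡ 6^(6 + 1) + 5·6^5 + 5·6^4 + 5·6^3 + 5·6^2 + 5·6 + 5 (base 6). Lift 7: 5862841. −1: 5862840.
[5] 5862840 ≡ 7^(7 + 1) + 5·7^5 + 5·7^4 + 5·7^3 + 5·7^2 + 5·7 + 4 (base 7). Lift 8: 134404972. −1: 134404971.
[6] 134404971 ≡ 8^(8 + 1) + 5·8^5 + 5·8^4 + 5·8^3 + 5·8^2 + 5·8 + 3 (base 8). Lift 9: 3487116549. −1: 3487116548.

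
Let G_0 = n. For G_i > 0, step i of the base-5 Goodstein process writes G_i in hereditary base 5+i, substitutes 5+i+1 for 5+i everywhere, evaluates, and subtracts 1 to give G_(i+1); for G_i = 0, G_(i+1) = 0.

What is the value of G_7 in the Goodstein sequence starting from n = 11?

13

[0] 11 ≡ 2·5 + 1 (base 5). Lift 6: 13. −1: 12.
[1] 12 ≡ 2·6 (base 6). Lift 7: 14. −1: 13.
[2] 13 ≡ 7 + 6 (base 7). Lift 8: 14. −1: 13.
[3] 13 ≡ 8 + 5 (base 8). Lift 9: 14. −1: 13.
[4] 13 ≡ 9 + 4 (base 9). Lift 10: 14. −1: 13.
[5] 13 ≡ 10 + 3 (base 10). Lift 11: 14. −1: 13.
[6] 13 ≡ 11 + 2 (base 11). Lift 12: 14. −1: 13.
[7] 13 ≡ 12 + 1 (base 12). Lift 13: 14. −1: 13.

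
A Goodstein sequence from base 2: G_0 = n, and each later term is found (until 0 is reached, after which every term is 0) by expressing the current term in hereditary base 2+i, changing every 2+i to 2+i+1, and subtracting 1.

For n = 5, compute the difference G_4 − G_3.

308

G_0 = 5. HB_2(5) = 2^2 + 1. Bump = 28. G_1 = 27.
G_1 = 27. HB_3(27) = 3^3. Bump = 256. G_2 = 255.
G_2 = 255. HB_4(255) = 3·4^3 + 3·4^2 + 3·4 + 3. Bump = 468. G_3 = 467.
G_3 = 467. HB_5(467) = 3·5^3 + 3·5^2 + 3·5 + 2. Bump = 776. G_4 = 775.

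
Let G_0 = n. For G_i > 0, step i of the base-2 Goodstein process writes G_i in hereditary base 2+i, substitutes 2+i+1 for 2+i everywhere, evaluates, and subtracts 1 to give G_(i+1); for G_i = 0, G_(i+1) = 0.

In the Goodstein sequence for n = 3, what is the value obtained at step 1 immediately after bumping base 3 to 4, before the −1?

4

i=0: 3 = 2 + 1 (b=2); 2→3: 3 + 1 = 4; 4−1 = 3
i=1: 3 = 3 (b=3); 3→4: 4 = 4; 4−1 = 3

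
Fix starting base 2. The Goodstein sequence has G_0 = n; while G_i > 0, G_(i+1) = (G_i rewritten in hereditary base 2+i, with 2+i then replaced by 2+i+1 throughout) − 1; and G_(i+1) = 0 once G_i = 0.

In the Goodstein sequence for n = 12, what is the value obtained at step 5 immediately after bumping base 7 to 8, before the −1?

G_0 = 12. HB_2(12) = 2^(2 + 1) + 2^2. Bump = 108. G_1 = 107.
G_1 = 107. HB_3(107) = 3^(3 + 1) + 2·3^2 + 2·3 + 2. Bump = 1066. G_2 = 1065.
G_2 = 1065. HB_4(1065) = 4^(4 + 1) + 2·4^2 + 2·4 + 1. Bump = 15686. G_3 = 15685.
G_3 = 15685. HB_5(15685) = 5^(5 + 1) + 2·5^2 + 2·5. Bump = 280020. G_4 = 280019.
G_4 = 280019. HB_6(280019) = 6^(6 + 1) + 2·6^2 + 6 + 5. Bump = 5764911. G_5 = 5764910.
G_5 = 5764910. HB_7(5764910) = 7^(7 + 1) + 2·7^2 + 7 + 4. Bump = 134217868. G_6 = 134217867.

134217868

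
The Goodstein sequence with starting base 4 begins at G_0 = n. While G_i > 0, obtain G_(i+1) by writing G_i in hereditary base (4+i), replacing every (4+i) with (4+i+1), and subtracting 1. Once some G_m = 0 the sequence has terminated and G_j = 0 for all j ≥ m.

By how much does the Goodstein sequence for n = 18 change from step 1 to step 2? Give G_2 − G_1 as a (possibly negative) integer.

10

G_0 = 18. HB_4(18) = 4^2 + 2. Bump = 27. G_1 = 26.
G_1 = 26. HB_5(26) = 5^2 + 1. Bump = 37. G_2 = 36.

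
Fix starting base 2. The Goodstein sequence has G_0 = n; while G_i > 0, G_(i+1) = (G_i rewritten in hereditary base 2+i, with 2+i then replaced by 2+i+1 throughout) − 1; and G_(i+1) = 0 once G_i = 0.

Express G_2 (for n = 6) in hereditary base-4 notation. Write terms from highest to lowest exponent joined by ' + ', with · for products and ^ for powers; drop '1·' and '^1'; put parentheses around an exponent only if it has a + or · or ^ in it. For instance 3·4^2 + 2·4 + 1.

4^4 + 1

6 —HB2→ 2^2 + 2 —bump→ 3^3 + 3 = 30 —(−1)→ 29
29 —HB3→ 3^3 + 2 —bump→ 4^4 + 2 = 258 —(−1)→ 257
257 —HB4→ 4^4 + 1 —bump→ 5^5 + 1 = 3126 —(−1)→ 3125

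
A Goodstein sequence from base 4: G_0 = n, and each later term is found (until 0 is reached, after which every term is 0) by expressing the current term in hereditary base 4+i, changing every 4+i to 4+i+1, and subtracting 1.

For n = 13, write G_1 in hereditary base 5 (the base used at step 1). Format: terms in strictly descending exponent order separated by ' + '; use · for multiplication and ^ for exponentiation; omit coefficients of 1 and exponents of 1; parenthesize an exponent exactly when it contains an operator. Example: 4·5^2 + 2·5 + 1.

3·5

G_0 = 13. HB_4(13) = 3·4 + 1. Bump = 16. G_1 = 15.
G_1 = 15. HB_5(15) = 3·5. Bump = 18. G_2 = 17.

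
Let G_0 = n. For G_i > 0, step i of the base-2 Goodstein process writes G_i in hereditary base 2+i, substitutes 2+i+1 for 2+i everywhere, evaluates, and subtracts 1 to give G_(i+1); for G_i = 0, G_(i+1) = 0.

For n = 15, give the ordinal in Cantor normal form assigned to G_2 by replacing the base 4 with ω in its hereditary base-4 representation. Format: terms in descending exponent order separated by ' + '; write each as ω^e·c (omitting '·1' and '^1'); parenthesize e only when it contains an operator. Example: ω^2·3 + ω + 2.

ω^(ω + 1) + ω^ω + 3

G_0=15  [base 2] 2^(2 + 1) + 2^2 + 2 + 1  →[2↦3]→  3^(3 + 1) + 3^3 + 3 + 1 = 112  −1 ⇒ G_1=111
G_1=111  [base 3] 3^(3 + 1) + 3^3 + 3  →[3↦4]→  4^(4 + 1) + 4^4 + 4 = 1284  −1 ⇒ G_2=1283
G_2=1283  [base 4] 4^(4 + 1) + 4^4 + 3  →[4↦5]→  5^(5 + 1) + 5^5 + 3 = 18753  −1 ⇒ G_3=18752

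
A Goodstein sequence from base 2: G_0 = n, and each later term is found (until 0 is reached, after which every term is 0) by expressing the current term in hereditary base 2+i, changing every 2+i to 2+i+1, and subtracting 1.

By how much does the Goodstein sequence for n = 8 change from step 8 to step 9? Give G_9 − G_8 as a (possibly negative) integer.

550623341264

base 2: 8 = 2^(2 + 1); at 3: 3^(3 + 1) = 81; next = 80
base 3: 80 = 2·3^3 + 2·3^2 + 2·3 + 2; at 4: 2·4^4 + 2·4^2 + 2·4 + 2 = 554; next = 553
base 4: 553 = 2·4^4 + 2·4^2 + 2·4 + 1; at 5: 2·5^5 + 2·5^2 + 2·5 + 1 = 6311; next = 6310
base 5: 6310 = 2·5^5 + 2·5^2 + 2·5; at 6: 2·6^6 + 2·6^2 + 2·6 = 93396; next = 93395
base 6: 93395 = 2·6^6 + 2·6^2 + 6 + 5; at 7: 2·7^7 + 2·7^2 + 7 + 5 = 1647196; next = 1647195
base 7: 1647195 = 2·7^7 + 2·7^2 + 7 + 4; at 8: 2·8^8 + 2·8^2 + 8 + 4 = 33554572; next = 33554571
base 8: 33554571 = 2·8^8 + 2·8^2 + 8 + 3; at 9: 2·9^9 + 2·9^2 + 9 + 3 = 774841152; next = 774841151
base 9: 774841151 = 2·9^9 + 2·9^2 + 9 + 2; at 10: 2·10^10 + 2·10^2 + 10 + 2 = 20000000212; next = 20000000211
base 10: 20000000211 = 2·10^10 + 2·10^2 + 10 + 1; at 11: 2·11^11 + 2·11^2 + 11 + 1 = 570623341476; next = 570623341475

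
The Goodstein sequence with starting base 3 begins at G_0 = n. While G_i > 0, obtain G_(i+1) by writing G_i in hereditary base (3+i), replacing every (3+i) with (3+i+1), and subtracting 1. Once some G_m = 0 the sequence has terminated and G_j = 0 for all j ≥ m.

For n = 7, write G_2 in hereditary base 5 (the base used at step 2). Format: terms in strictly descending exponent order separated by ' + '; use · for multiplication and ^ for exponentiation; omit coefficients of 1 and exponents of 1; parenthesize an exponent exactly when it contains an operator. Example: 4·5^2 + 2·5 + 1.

5 + 4

step 0: 7 = 2·3 + 1; sub 4 for 3: 2·4 + 1; = 9; G_1 = 9−1 = 8
step 1: 8 = 2·4; sub 5 for 4: 2·5; = 10; G_2 = 10−1 = 9
step 2: 9 = 5 + 4; sub 6 for 5: 6 + 4; = 10; G_3 = 10−1 = 9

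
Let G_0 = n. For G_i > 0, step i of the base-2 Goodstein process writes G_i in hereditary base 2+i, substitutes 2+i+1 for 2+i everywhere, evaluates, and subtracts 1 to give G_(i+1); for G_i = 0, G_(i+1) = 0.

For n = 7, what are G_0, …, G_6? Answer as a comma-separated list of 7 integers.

G_0=7  [base 2] 2^2 + 2 + 1  →[2↦3]→  3^3 + 3 + 1 = 31  −1 ⇒ G_1=30
G_1=30  [base 3] 3^3 + 3  →[3↦4]→  4^4 + 4 = 260  −1 ⇒ G_2=259
G_2=259  [base 4] 4^4 + 3  →[4↦5]→  5^5 + 3 = 3128  −1 ⇒ G_3=3127
G_3=3127  [base 5] 5^5 + 2  →[5↦6]→  6^6 + 2 = 46658  −1 ⇒ G_4=46657
G_4=46657  [base 6] 6^6 + 1  →[6↦7]→  7^7 + 1 = 823544  −1 ⇒ G_5=823543
G_5=823543  [base 7] 7^7  →[7↦8]→  8^8 = 16777216  −1 ⇒ G_6=16777215

7, 30, 259, 3127, 46657, 823543, 16777215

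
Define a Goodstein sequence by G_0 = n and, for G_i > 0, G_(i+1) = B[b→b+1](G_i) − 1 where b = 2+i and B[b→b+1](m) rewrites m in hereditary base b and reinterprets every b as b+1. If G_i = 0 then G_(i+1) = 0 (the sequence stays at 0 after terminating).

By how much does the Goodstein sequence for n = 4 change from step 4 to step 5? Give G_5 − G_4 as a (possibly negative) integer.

G_0 = 4. HB_2(4) = 2^2. Bump = 27. G_1 = 26.
G_1 = 26. HB_3(26) = 2·3^2 + 2·3 + 2. Bump = 42. G_2 = 41.
G_2 = 41. HB_4(41) = 2·4^2 + 2·4 + 1. Bump = 61. G_3 = 60.
G_3 = 60. HB_5(60) = 2·5^2 + 2·5. Bump = 84. G_4 = 83.
G_4 = 83. HB_6(83) = 2·6^2 + 6 + 5. Bump = 110. G_5 = 109.

26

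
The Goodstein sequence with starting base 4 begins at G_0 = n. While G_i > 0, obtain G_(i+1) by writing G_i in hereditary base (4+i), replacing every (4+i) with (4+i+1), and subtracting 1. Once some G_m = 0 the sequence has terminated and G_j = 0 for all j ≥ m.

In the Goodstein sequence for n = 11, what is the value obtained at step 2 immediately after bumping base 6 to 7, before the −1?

15

11 —HB4→ 2·4 + 3 —bump→ 2·5 + 3 = 13 —(−1)→ 12
12 —HB5→ 2·5 + 2 —bump→ 2·6 + 2 = 14 —(−1)→ 13
13 —HB6→ 2·6 + 1 —bump→ 2·7 + 1 = 15 —(−1)→ 14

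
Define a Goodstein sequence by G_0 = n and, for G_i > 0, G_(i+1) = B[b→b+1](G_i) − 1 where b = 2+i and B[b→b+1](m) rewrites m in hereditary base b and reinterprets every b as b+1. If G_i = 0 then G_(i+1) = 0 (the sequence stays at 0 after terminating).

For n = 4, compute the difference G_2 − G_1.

15

i=0: 4 = 2^2 (b=2); 2→3: 3^3 = 27; 27−1 = 26
i=1: 26 = 2·3^2 + 2·3 + 2 (b=3); 3→4: 2·4^2 + 2·4 + 2 = 42; 42−1 = 41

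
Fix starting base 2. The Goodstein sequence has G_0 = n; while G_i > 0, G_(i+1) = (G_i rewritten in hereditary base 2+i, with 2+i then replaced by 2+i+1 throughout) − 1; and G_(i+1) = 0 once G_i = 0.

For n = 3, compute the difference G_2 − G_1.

(0) 3|_2 = 2 + 1 ↦ 3 + 1|_3 = 4 ⇒ 3
(1) 3|_3 = 3 ↦ 4|_4 = 4 ⇒ 3

0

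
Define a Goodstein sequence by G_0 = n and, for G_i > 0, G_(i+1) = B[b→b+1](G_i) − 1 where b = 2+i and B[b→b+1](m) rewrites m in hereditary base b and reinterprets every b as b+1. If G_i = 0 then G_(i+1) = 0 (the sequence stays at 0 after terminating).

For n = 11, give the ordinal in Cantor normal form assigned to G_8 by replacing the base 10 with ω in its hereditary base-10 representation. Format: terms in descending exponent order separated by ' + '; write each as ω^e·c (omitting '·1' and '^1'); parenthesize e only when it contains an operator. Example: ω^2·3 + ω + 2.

step 0: 11 = 2^(2 + 1) + 2 + 1; sub 3 for 2: 3^(3 + 1) + 3 + 1; = 85; G_1 = 85−1 = 84
step 1: 84 = 3^(3 + 1) + 3; sub 4 for 3: 4^(4 + 1) + 4; = 1028; G_2 = 1028−1 = 1027
step 2: 1027 = 4^(4 + 1) + 3; sub 5 for 4: 5^(5 + 1) + 3; = 15628; G_3 = 15628−1 = 15627
step 3: 15627 = 5^(5 + 1) + 2; sub 6 for 5: 6^(6 + 1) + 2; = 279938; G_4 = 279938−1 = 279937
step 4: 279937 = 6^(6 + 1) + 1; sub 7 for 6: 7^(7 + 1) + 1; = 5764802; G_5 = 5764802−1 = 5764801
step 5: 5764801 = 7^(7 + 1); sub 8 for 7: 8^(8 + 1); = 134217728; G_6 = 134217728−1 = 134217727
step 6: 134217727 = 7·8^8 + 7·8^7 + 7·8^6 + 7·8^5 + 7·8^4 + 7·8^3 + 7·8^2 + 7·8 + 7; sub 9 for 8: 7·9^9 + 7·9^7 + 7·9^6 + 7·9^5 + 7·9^4 + 7·9^3 + 7·9^2 + 7·9 + 7; = 2749609303; G_7 = 2749609303−1 = 2749609302
step 7: 2749609302 = 7·9^9 + 7·9^7 + 7·9^6 + 7·9^5 + 7·9^4 + 7·9^3 + 7·9^2 + 7·9 + 6; sub 10 for 9: 7·10^10 + 7·10^7 + 7·10^6 + 7·10^5 + 7·10^4 + 7·10^3 + 7·10^2 + 7·10 + 6; = 70077777776; G_8 = 70077777776−1 = 70077777775
step 8: 70077777775 = 7·10^10 + 7·10^7 + 7·10^6 + 7·10^5 + 7·10^4 + 7·10^3 + 7·10^2 + 7·10 + 5; sub 11 for 10: 7·11^11 + 7·11^7 + 7·11^6 + 7·11^5 + 7·11^4 + 7·11^3 + 7·11^2 + 7·11 + 5; = 1997331745491; G_9 = 1997331745491−1 = 1997331745490

ω^ω·7 + ω^7·7 + ω^6·7 + ω^5·7 + ω^4·7 + ω^3·7 + ω^2·7 + ω·7 + 5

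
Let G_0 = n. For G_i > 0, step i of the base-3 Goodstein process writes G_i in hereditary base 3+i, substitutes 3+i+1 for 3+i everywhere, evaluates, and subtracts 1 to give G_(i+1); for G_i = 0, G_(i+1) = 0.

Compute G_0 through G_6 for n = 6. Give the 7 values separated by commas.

6 —HB3→ 2·3 —bump→ 2·4 = 8 —(−1)→ 7
7 —HB4→ 4 + 3 —bump→ 5 + 3 = 8 —(−1)→ 7
7 —HB5→ 5 + 2 —bump→ 6 + 2 = 8 —(−1)→ 7
7 —HB6→ 6 + 1 —bump→ 7 + 1 = 8 —(−1)→ 7
7 —HB7→ 7 —bump→ 8 = 8 —(−1)→ 7
7 —HB8→ 7 —bump→ 7 = 7 —(−1)→ 6

6, 7, 7, 7, 7, 7, 6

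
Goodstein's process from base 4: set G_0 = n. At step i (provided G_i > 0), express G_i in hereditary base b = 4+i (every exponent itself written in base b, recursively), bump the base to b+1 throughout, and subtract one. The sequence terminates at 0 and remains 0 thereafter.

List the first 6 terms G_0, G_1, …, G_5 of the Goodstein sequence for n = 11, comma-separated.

11, 12, 13, 14, 15, 15

(0) 11|_4 = 2·4 + 3 ↦ 2·5 + 3|_5 = 13 ⇒ 12
(1) 12|_5 = 2·5 + 2 ↦ 2·6 + 2|_6 = 14 ⇒ 13
(2) 13|_6 = 2·6 + 1 ↦ 2·7 + 1|_7 = 15 ⇒ 14
(3) 14|_7 = 2·7 ↦ 2·8|_8 = 16 ⇒ 15
(4) 15|_8 = 8 + 7 ↦ 9 + 7|_9 = 16 ⇒ 15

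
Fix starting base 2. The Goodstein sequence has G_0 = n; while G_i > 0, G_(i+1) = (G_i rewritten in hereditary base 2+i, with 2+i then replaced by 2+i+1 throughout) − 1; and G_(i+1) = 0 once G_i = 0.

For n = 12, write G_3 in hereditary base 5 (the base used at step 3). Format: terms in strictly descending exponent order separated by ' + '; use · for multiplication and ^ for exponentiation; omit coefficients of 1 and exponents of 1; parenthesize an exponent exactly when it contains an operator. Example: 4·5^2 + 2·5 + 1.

[0] 12 ≡ 2^(2 + 1) + 2^2 (base 2). Lift 3: 108. −1: 107.
[1] 107 ≡ 3^(3 + 1) + 2·3^2 + 2·3 + 2 (base 3). Lift 4: 1066. −1: 1065.
[2] 1065 ≡ 4^(4 + 1) + 2·4^2 + 2·4 + 1 (base 4). Lift 5: 15686. −1: 15685.
[3] 15685 ≡ 5^(5 + 1) + 2·5^2 + 2·5 (base 5). Lift 6: 280020. −1: 280019.

5^(5 + 1) + 2·5^2 + 2·5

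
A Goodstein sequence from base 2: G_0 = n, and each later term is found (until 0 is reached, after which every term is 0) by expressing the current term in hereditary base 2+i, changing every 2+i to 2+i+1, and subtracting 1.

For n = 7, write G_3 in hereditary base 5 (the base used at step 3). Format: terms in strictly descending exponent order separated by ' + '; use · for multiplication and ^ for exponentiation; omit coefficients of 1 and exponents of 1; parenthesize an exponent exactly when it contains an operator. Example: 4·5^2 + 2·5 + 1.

5^5 + 2

i=0: 7 = 2^2 + 2 + 1 (b=2); 2→3: 3^3 + 3 + 1 = 31; 31−1 = 30
i=1: 30 = 3^3 + 3 (b=3); 3→4: 4^4 + 4 = 260; 260−1 = 259
i=2: 259 = 4^4 + 3 (b=4); 4→5: 5^5 + 3 = 3128; 3128−1 = 3127
i=3: 3127 = 5^5 + 2 (b=5); 5→6: 6^6 + 2 = 46658; 46658−1 = 46657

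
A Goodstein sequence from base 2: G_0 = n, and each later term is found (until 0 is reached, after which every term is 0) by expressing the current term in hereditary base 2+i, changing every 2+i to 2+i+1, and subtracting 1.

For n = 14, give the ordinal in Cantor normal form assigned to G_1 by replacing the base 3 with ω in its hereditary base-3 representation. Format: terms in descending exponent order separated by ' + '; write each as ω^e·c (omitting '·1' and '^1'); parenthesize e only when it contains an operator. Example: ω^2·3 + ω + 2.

ω^(ω + 1) + ω^ω + 2

i=0: 14 = 2^(2 + 1) + 2^2 + 2 (b=2); 2→3: 3^(3 + 1) + 3^3 + 3 = 111; 111−1 = 110
i=1: 110 = 3^(3 + 1) + 3^3 + 2 (b=3); 3→4: 4^(4 + 1) + 4^4 + 2 = 1282; 1282−1 = 1281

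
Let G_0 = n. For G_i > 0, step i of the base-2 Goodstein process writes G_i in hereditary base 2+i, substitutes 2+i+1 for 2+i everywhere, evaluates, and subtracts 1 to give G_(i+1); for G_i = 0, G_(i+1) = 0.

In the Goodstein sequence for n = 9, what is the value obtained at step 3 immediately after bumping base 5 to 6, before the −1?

(0) 9|_2 = 2^(2 + 1) + 1 ↦ 3^(3 + 1) + 1|_3 = 82 ⇒ 81
(1) 81|_3 = 3^(3 + 1) ↦ 4^(4 + 1)|_4 = 1024 ⇒ 1023
(2) 1023|_4 = 3·4^4 + 3·4^3 + 3·4^2 + 3·4 + 3 ↦ 3·5^5 + 3·5^3 + 3·5^2 + 3·5 + 3|_5 = 9843 ⇒ 9842
(3) 9842|_5 = 3·5^5 + 3·5^3 + 3·5^2 + 3·5 + 2 ↦ 3·6^6 + 3·6^3 + 3·6^2 + 3·6 + 2|_6 = 140744 ⇒ 140743

140744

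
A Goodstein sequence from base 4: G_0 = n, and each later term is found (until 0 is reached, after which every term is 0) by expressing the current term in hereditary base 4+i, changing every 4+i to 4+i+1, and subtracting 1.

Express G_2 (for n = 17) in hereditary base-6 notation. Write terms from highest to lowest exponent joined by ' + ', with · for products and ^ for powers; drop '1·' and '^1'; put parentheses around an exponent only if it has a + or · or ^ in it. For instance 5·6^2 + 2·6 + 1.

5·6 + 5

i=0: 17 = 4^2 + 1 (b=4); 4→5: 5^2 + 1 = 26; 26−1 = 25
i=1: 25 = 5^2 (b=5); 5→6: 6^2 = 36; 36−1 = 35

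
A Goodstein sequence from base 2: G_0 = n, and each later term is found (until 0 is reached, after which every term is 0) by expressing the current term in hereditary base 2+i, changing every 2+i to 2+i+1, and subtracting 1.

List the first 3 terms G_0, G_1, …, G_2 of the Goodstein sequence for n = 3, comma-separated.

3, 3, 3

(0) 3|_2 = 2 + 1 ↦ 3 + 1|_3 = 4 ⇒ 3
(1) 3|_3 = 3 ↦ 4|_4 = 4 ⇒ 3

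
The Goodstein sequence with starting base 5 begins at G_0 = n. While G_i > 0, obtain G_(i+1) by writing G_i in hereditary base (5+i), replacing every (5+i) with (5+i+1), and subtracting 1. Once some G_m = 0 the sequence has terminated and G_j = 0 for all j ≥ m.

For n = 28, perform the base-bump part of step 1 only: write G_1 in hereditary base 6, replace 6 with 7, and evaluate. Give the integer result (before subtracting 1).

51

G_0 = 28. HB_5(28) = 5^2 + 3. Bump = 39. G_1 = 38.
G_1 = 38. HB_6(38) = 6^2 + 2. Bump = 51. G_2 = 50.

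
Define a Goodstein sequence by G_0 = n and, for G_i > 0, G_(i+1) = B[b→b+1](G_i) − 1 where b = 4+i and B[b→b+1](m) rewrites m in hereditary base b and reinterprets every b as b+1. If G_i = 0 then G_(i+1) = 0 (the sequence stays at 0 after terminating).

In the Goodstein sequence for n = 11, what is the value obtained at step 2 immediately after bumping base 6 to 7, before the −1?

15

base 4: 11 = 2·4 + 3; at 5: 2·5 + 3 = 13; next = 12
base 5: 12 = 2·5 + 2; at 6: 2·6 + 2 = 14; next = 13
base 6: 13 = 2·6 + 1; at 7: 2·7 + 1 = 15; next = 14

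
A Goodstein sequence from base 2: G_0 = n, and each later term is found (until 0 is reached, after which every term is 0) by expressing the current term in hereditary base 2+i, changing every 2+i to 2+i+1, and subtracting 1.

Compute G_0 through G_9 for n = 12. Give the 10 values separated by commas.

12, 107, 1065, 15685, 280019, 5764910, 134217867, 3486784574, 100000000211, 3138428376974

i=0: 12 = 2^(2 + 1) + 2^2 (b=2); 2→3: 3^(3 + 1) + 3^3 = 108; 108−1 = 107
i=1: 107 = 3^(3 + 1) + 2·3^2 + 2·3 + 2 (b=3); 3→4: 4^(4 + 1) + 2·4^2 + 2·4 + 2 = 1066; 1066−1 = 1065
i=2: 1065 = 4^(4 + 1) + 2·4^2 + 2·4 + 1 (b=4); 4→5: 5^(5 + 1) + 2·5^2 + 2·5 + 1 = 15686; 15686−1 = 15685
i=3: 15685 = 5^(5 + 1) + 2·5^2 + 2·5 (b=5); 5→6: 6^(6 + 1) + 2·6^2 + 2·6 = 280020; 280020−1 = 280019
i=4: 280019 = 6^(6 + 1) + 2·6^2 + 6 + 5 (b=6); 6→7: 7^(7 + 1) + 2·7^2 + 7 + 5 = 5764911; 5764911−1 = 5764910
i=5: 5764910 = 7^(7 + 1) + 2·7^2 + 7 + 4 (b=7); 7→8: 8^(8 + 1) + 2·8^2 + 8 + 4 = 134217868; 134217868−1 = 134217867
i=6: 134217867 = 8^(8 + 1) + 2·8^2 + 8 + 3 (b=8); 8→9: 9^(9 + 1) + 2·9^2 + 9 + 3 = 3486784575; 3486784575−1 = 3486784574
i=7: 3486784574 = 9^(9 + 1) + 2·9^2 + 9 + 2 (b=9); 9→10: 10^(10 + 1) + 2·10^2 + 10 + 2 = 100000000212; 100000000212−1 = 100000000211
i=8: 100000000211 = 10^(10 + 1) + 2·10^2 + 10 + 1 (b=10); 10→11: 11^(11 + 1) + 2·11^2 + 11 + 1 = 3138428376975; 3138428376975−1 = 3138428376974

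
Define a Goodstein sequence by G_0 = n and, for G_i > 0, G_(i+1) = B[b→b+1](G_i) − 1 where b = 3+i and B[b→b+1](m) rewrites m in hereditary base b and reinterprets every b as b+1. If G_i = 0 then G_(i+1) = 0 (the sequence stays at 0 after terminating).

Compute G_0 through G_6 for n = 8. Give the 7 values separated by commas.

8, 9, 10, 11, 11, 11, 11

step 0: 8 = 2·3 + 2; sub 4 for 3: 2·4 + 2; = 10; G_1 = 10−1 = 9
step 1: 9 = 2·4 + 1; sub 5 for 4: 2·5 + 1; = 11; G_2 = 11−1 = 10
step 2: 10 = 2·5; sub 6 for 5: 2·6; = 12; G_3 = 12−1 = 11
step 3: 11 = 6 + 5; sub 7 for 6: 7 + 5; = 12; G_4 = 12−1 = 11
step 4: 11 = 7 + 4; sub 8 for 7: 8 + 4; = 12; G_5 = 12−1 = 11
step 5: 11 = 8 + 3; sub 9 for 8: 9 + 3; = 12; G_6 = 12−1 = 11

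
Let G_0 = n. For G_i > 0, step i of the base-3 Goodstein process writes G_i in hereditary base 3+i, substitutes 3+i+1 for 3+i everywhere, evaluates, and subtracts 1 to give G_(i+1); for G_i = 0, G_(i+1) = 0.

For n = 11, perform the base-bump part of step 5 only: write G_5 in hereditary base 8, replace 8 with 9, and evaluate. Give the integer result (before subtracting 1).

48

(0) 11|_3 = 3^2 + 2 ↦ 4^2 + 2|_4 = 18 ⇒ 17
(1) 17|_4 = 4^2 + 1 ↦ 5^2 + 1|_5 = 26 ⇒ 25
(2) 25|_5 = 5^2 ↦ 6^2|_6 = 36 ⇒ 35
(3) 35|_6 = 5·6 + 5 ↦ 5·7 + 5|_7 = 40 ⇒ 39
(4) 39|_7 = 5·7 + 4 ↦ 5·8 + 4|_8 = 44 ⇒ 43
(5) 43|_8 = 5·8 + 3 ↦ 5·9 + 3|_9 = 48 ⇒ 47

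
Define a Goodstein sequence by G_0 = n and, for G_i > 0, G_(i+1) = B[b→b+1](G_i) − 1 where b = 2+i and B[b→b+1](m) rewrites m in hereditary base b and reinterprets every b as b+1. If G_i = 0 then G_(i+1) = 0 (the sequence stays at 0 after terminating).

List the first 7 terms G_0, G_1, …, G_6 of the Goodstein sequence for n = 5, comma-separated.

5, 27, 255, 467, 775, 1197, 1751

[0] 5 ≡ 2^2 + 1 (base 2). Lift 3: 28. −1: 27.
[1] 27 ≡ 3^3 (base 3). Lift 4: 256. −1: 255.
[2] 255 ≡ 3·4^3 + 3·4^2 + 3·4 + 3 (base 4). Lift 5: 468. −1: 467.
[3] 467 ≡ 3·5^3 + 3·5^2 + 3·5 + 2 (base 5). Lift 6: 776. −1: 775.
[4] 775 ≡ 3·6^3 + 3·6^2 + 3·6 + 1 (base 6). Lift 7: 1198. −1: 1197.
[5] 1197 ≡ 3·7^3 + 3·7^2 + 3·7 (base 7). Lift 8: 1752. −1: 1751.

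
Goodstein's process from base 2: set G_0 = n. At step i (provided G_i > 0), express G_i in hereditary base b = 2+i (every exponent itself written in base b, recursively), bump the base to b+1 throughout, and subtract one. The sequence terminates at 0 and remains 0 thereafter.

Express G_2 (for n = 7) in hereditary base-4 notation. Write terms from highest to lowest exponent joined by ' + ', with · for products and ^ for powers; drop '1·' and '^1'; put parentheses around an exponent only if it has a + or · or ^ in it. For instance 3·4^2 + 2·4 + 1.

G_0=7  [base 2] 2^2 + 2 + 1  →[2↦3]→  3^3 + 3 + 1 = 31  −1 ⇒ G_1=30
G_1=30  [base 3] 3^3 + 3  →[3↦4]→  4^4 + 4 = 260  −1 ⇒ G_2=259
G_2=259  [base 4] 4^4 + 3  →[4↦5]→  5^5 + 3 = 3128  −1 ⇒ G_3=3127

4^4 + 3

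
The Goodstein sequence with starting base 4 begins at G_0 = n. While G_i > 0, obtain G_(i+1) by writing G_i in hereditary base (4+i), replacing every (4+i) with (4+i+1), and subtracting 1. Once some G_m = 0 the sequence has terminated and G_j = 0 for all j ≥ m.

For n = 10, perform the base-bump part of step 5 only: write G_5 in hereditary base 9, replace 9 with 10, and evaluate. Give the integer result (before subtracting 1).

14

i=0: 10 = 2·4 + 2 (b=4); 4→5: 2·5 + 2 = 12; 12−1 = 11
i=1: 11 = 2·5 + 1 (b=5); 5→6: 2·6 + 1 = 13; 13−1 = 12
i=2: 12 = 2·6 (b=6); 6→7: 2·7 = 14; 14−1 = 13
i=3: 13 = 7 + 6 (b=7); 7→8: 8 + 6 = 14; 14−1 = 13
i=4: 13 = 8 + 5 (b=8); 8→9: 9 + 5 = 14; 14−1 = 13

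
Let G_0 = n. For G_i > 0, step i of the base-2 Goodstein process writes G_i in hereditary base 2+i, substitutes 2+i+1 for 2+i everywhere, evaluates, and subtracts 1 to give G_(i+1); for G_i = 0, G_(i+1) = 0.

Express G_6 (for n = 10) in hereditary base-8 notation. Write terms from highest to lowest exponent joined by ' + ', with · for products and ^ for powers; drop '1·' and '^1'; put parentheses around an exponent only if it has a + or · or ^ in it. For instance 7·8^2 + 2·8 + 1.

G_0=10  [base 2] 2^(2 + 1) + 2  →[2↦3]→  3^(3 + 1) + 3 = 84  −1 ⇒ G_1=83
G_1=83  [base 3] 3^(3 + 1) + 2  →[3↦4]→  4^(4 + 1) + 2 = 1026  −1 ⇒ G_2=1025
G_2=1025  [base 4] 4^(4 + 1) + 1  →[4↦5]→  5^(5 + 1) + 1 = 15626  −1 ⇒ G_3=15625
G_3=15625  [base 5] 5^(5 + 1)  →[5↦6]→  6^(6 + 1) = 279936  −1 ⇒ G_4=279935
G_4=279935  [base 6] 5·6^6 + 5·6^5 + 5·6^4 + 5·6^3 + 5·6^2 + 5·6 + 5  →[6↦7]→  5·7^7 + 5·7^5 + 5·7^4 + 5·7^3 + 5·7^2 + 5·7 + 5 = 4215755  −1 ⇒ G_5=4215754
G_5=4215754  [base 7] 5·7^7 + 5·7^5 + 5·7^4 + 5·7^3 + 5·7^2 + 5·7 + 4  →[7↦8]→  5·8^8 + 5·8^5 + 5·8^4 + 5·8^3 + 5·8^2 + 5·8 + 4 = 84073324  −1 ⇒ G_6=84073323
G_6=84073323  [base 8] 5·8^8 + 5·8^5 + 5·8^4 + 5·8^3 + 5·8^2 + 5·8 + 3  →[8↦9]→  5·9^9 + 5·9^5 + 5·9^4 + 5·9^3 + 5·9^2 + 5·9 + 3 = 1937434593  −1 ⇒ G_7=1937434592

5·8^8 + 5·8^5 + 5·8^4 + 5·8^3 + 5·8^2 + 5·8 + 3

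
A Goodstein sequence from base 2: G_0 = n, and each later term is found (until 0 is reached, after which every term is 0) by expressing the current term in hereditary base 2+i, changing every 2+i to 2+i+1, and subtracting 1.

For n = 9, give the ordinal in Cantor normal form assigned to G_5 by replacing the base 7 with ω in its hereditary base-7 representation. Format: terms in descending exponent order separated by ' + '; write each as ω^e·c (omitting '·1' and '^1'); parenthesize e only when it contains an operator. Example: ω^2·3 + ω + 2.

(0) 9|_2 = 2^(2 + 1) + 1 ↦ 3^(3 + 1) + 1|_3 = 82 ⇒ 81
(1) 81|_3 = 3^(3 + 1) ↦ 4^(4 + 1)|_4 = 1024 ⇒ 1023
(2) 1023|_4 = 3·4^4 + 3·4^3 + 3·4^2 + 3·4 + 3 ↦ 3·5^5 + 3·5^3 + 3·5^2 + 3·5 + 3|_5 = 9843 ⇒ 9842
(3) 9842|_5 = 3·5^5 + 3·5^3 + 3·5^2 + 3·5 + 2 ↦ 3·6^6 + 3·6^3 + 3·6^2 + 3·6 + 2|_6 = 140744 ⇒ 140743
(4) 140743|_6 = 3·6^6 + 3·6^3 + 3·6^2 + 3·6 + 1 ↦ 3·7^7 + 3·7^3 + 3·7^2 + 3·7 + 1|_7 = 2471827 ⇒ 2471826
(5) 2471826|_7 = 3·7^7 + 3·7^3 + 3·7^2 + 3·7 ↦ 3·8^8 + 3·8^3 + 3·8^2 + 3·8|_8 = 50333400 ⇒ 50333399

ω^ω·3 + ω^3·3 + ω^2·3 + ω·3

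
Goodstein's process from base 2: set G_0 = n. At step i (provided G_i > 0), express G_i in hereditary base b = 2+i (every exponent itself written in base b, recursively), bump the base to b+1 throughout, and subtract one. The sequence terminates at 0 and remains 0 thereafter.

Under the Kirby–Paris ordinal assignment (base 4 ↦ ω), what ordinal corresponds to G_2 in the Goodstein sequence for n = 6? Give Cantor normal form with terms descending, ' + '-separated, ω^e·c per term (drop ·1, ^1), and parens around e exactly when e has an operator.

ω^ω + 1

G_0=6  [base 2] 2^2 + 2  →[2↦3]→  3^3 + 3 = 30  −1 ⇒ G_1=29
G_1=29  [base 3] 3^3 + 2  →[3↦4]→  4^4 + 2 = 258  −1 ⇒ G_2=257
G_2=257  [base 4] 4^4 + 1  →[4↦5]→  5^5 + 1 = 3126  −1 ⇒ G_3=3125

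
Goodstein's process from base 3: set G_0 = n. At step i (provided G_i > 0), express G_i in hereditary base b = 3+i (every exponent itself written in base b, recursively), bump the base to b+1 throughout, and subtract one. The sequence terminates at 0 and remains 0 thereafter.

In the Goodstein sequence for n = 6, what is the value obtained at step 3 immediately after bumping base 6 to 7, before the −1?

8

i=0: 6 = 2·3 (b=3); 3→4: 2·4 = 8; 8−1 = 7
i=1: 7 = 4 + 3 (b=4); 4→5: 5 + 3 = 8; 8−1 = 7
i=2: 7 = 5 + 2 (b=5); 5→6: 6 + 2 = 8; 8−1 = 7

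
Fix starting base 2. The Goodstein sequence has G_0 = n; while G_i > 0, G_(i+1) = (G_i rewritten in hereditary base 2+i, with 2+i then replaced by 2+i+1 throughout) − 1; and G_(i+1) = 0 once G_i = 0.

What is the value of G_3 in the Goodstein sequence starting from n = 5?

467

G_0=5  [base 2] 2^2 + 1  →[2↦3]→  3^3 + 1 = 28  −1 ⇒ G_1=27
G_1=27  [base 3] 3^3  →[3↦4]→  4^4 = 256  −1 ⇒ G_2=255
G_2=255  [base 4] 3·4^3 + 3·4^2 + 3·4 + 3  →[4↦5]→  3·5^3 + 3·5^2 + 3·5 + 3 = 468  −1 ⇒ G_3=467
G_3=467  [base 5] 3·5^3 + 3·5^2 + 3·5 + 2  →[5↦6]→  3·6^3 + 3·6^2 + 3·6 + 2 = 776  −1 ⇒ G_4=775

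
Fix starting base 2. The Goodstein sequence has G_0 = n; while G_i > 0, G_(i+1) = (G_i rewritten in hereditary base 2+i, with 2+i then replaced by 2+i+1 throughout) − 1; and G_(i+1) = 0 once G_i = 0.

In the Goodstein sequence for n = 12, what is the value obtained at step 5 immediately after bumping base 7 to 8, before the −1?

134217868

12 —HB2→ 2^(2 + 1) + 2^2 —bump→ 3^(3 + 1) + 3^3 = 108 —(−1)→ 107
107 —HB3→ 3^(3 + 1) + 2·3^2 + 2·3 + 2 —bump→ 4^(4 + 1) + 2·4^2 + 2·4 + 2 = 1066 —(−1)→ 1065
1065 —HB4→ 4^(4 + 1) + 2·4^2 + 2·4 + 1 —bump→ 5^(5 + 1) + 2·5^2 + 2·5 + 1 = 15686 —(−1)→ 15685
15685 —HB5→ 5^(5 + 1) + 2·5^2 + 2·5 —bump→ 6^(6 + 1) + 2·6^2 + 2·6 = 280020 —(−1)→ 280019
280019 —HB6→ 6^(6 + 1) + 2·6^2 + 6 + 5 —bump→ 7^(7 + 1) + 2·7^2 + 7 + 5 = 5764911 —(−1)→ 5764910
5764910 —HB7→ 7^(7 + 1) + 2·7^2 + 7 + 4 —bump→ 8^(8 + 1) + 2·8^2 + 8 + 4 = 134217868 —(−1)→ 134217867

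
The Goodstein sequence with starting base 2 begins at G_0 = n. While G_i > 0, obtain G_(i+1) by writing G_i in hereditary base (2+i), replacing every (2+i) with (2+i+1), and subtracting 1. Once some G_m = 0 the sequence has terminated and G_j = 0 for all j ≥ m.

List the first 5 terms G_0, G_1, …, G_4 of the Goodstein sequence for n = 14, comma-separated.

[0] 14 ≡ 2^(2 + 1) + 2^2 + 2 (base 2). Lift 3: 111. −1: 110.
[1] 110 ≡ 3^(3 + 1) + 3^3 + 2 (base 3). Lift 4: 1282. −1: 1281.
[2] 1281 ≡ 4^(4 + 1) + 4^4 + 1 (base 4). Lift 5: 18751. −1: 18750.
[3] 18750 ≡ 5^(5 + 1) + 5^5 (base 5). Lift 6: 326592. −1: 326591.

14, 110, 1281, 18750, 326591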